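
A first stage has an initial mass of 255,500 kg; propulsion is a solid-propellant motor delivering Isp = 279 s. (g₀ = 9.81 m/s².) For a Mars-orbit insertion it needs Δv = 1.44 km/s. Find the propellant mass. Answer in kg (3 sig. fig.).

v_e = Isp · g₀ = 279 × 9.81 = 2737.0 m/s.
m₀/m_f = exp(Δv / v_e) = exp(1440 / 2737.0) = exp(0.5261) = 1.6924.
m_f = 255,500 / 1.6924 = 150,969 kg, so propellant = m₀ − m_f = 255,500 − 150,969 = 104,531 kg.

propellant mass ≈ 105000 kg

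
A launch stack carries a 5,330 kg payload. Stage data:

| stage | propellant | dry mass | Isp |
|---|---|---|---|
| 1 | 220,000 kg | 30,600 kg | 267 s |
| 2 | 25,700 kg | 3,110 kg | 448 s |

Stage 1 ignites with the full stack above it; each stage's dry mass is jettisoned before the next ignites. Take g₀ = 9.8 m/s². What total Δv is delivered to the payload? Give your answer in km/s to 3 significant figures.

Δv ≈ 10.0 km/s

Ignition mass of stage 1 = 220,000+30,600 + 25,700+3,110 + 5,330 = 284,740 kg.
Stage 1: m₀ = 284,740 kg, m_f = 284,740 − 220,000 = 64,740 kg; Δv = 267×9.8×ln(4.398) = 2616.6×1.4812 ≈ 3876 m/s.
Stage 2: m₀ = 34,140 kg, m_f = 34,140 − 25,700 = 8,440 kg; Δv = 448×9.8×ln(4.045) = 4390.4×1.3975 ≈ 6136 m/s.
Total Δv = 3876 + 6136 = 10012 m/s.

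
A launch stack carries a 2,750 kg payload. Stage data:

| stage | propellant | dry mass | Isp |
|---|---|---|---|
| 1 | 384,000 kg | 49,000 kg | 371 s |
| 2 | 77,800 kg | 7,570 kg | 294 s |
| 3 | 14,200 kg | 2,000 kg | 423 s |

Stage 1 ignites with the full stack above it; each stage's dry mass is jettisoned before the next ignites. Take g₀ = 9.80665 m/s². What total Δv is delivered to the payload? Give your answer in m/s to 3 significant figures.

Ignition mass of stage 1 = 384,000+49,000 + 77,800+7,570 + 14,200+2,000 + 2,750 = 537,320 kg.
Stage 1: m₀ = 537,320 kg, m_f = 537,320 − 384,000 = 153,320 kg; Δv = 371×9.80665×ln(3.505) = 3638.3×1.2541 ≈ 4563 m/s.
Stage 2: m₀ = 104,320 kg, m_f = 104,320 − 77,800 = 26,520 kg; Δv = 294×9.80665×ln(3.934) = 2883.2×1.3696 ≈ 3949 m/s.
Stage 3: m₀ = 18,950 kg, m_f = 18,950 − 14,200 = 4,750 kg; Δv = 423×9.80665×ln(3.989) = 4148.2×1.3837 ≈ 5740 m/s.
Total Δv = 4563 + 3949 + 5740 = 14252 m/s.

Δv ≈ 14300 m/s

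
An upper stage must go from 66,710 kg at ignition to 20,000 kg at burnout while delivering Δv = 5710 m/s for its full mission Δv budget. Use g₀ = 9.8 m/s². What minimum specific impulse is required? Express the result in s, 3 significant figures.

ln(m₀/m_f) = ln(66710/20000) = ln(3.336) = 1.2046.
Using Δv = v_e ln(m₀/m_f): v_e = Δv / ln(m₀/m_f) = 5710 / 1.2046 = 4740.1 m/s.
Isp = v_e / g₀ = 4740.1 / 9.8 = 483.7 s.

Isp ≈ 484 s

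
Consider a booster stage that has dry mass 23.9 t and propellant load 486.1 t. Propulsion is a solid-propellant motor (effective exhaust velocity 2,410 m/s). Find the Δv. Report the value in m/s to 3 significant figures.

Δv ≈ 7380 m/s

m₀ = m_dry + m_prop = 23.9 + 486.1 = 510 t.
Using Δv = v_e ln(m₀/m_f): Δv = v_e · ln(m₀/m_f) = 2410.0 × ln(21.34) = 2410.0 × 3.0605 ≈ 7375.9 m/s.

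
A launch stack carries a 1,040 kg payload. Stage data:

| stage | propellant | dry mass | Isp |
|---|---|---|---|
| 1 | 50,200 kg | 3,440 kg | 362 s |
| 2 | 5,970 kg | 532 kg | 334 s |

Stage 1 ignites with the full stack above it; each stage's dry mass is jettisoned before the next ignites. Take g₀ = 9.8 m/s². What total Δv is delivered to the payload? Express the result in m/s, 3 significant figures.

Δv ≈ 11200 m/s

Ignition mass of stage 1 = 50,200+3,440 + 5,970+532 + 1,040 = 61,182 kg.
Stage 1: m₀ = 61,182 kg, m_f = 61,182 − 50,200 = 10,982 kg; Δv = 362×9.8×ln(5.571) = 3547.6×1.7176 ≈ 6093 m/s.
Stage 2: m₀ = 7,542 kg, m_f = 7,542 − 5,970 = 1,572 kg; Δv = 334×9.8×ln(4.798) = 3273.2×1.5681 ≈ 5133 m/s.
Total Δv = 6093 + 5133 = 11226 m/s.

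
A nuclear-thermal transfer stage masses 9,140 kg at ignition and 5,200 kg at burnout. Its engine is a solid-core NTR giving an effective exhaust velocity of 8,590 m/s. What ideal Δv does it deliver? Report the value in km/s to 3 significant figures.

Δv = v_e · ln(m₀/m_f) = 8590.0 × ln(1.758) = 8590.0 × 0.5640 ≈ 4844.8 m/s.

Δv ≈ 4.84 km/s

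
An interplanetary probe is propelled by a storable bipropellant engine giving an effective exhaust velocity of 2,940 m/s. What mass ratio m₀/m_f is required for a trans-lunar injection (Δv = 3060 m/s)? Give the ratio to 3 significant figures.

mass ratio ≈ 2.83

Rocket equation: m₀/m_f = exp(Δv / v_e) = exp(3060 / 2940.0) = exp(1.0408) = 2.8315.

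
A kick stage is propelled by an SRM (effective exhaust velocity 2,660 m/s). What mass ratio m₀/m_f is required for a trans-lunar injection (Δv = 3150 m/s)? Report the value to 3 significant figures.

m₀/m_f = exp(Δv / v_e) = exp(3150 / 2660.0) = exp(1.1842) = 3.2681.

mass ratio ≈ 3.27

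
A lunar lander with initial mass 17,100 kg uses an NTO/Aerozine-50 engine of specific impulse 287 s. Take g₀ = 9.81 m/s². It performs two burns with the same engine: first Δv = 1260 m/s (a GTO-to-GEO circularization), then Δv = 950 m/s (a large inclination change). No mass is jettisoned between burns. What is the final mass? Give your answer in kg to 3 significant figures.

v_e = Isp · g₀ = 287 × 9.81 = 2815.5 m/s.
After the first burn: m = 17100 × exp(−1260/2815.5) = 17100 × 0.63921 = 10,930.5 kg.
After the second burn: m = 10,930.5 × exp(−950/2815.5) = 10,930.5 × 0.71361 = 7,800.11 kg.

final mass ≈ 7800 kg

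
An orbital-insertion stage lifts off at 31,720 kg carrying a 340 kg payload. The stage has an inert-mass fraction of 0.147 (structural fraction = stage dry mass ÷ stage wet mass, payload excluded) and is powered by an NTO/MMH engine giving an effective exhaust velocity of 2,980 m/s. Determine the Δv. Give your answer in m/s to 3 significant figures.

Stage wet mass = m₀ − payload = 31,720 − 340 = 31,380 kg.
Stage dry mass = ε × stage wet mass = 0.147 × 31,380 = 4,612.86 kg.
Burnout mass m_f = stage dry + payload = 4,612.86 + 340 = 4,952.86 kg.
By the Tsiolkovsky rocket equation, Δv = v_e · ln(31,720/4,952.86) = 2980.0 × ln(6.404) = 2980.0 × 1.8570 ≈ 5534 m/s.

Δv ≈ 5530 m/s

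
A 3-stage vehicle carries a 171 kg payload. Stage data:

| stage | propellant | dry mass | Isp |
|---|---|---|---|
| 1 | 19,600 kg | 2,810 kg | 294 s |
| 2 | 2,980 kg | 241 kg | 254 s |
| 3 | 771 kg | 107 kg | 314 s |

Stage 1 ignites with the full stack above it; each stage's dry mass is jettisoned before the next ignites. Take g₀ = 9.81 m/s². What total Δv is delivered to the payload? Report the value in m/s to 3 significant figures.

Δv ≈ 10900 m/s

Ignition mass of stage 1 = 19,600+2,810 + 2,980+241 + 771+107 + 171 = 26,680 kg.
Stage 1: m₀ = 26,680 kg, m_f = 26,680 − 19,600 = 7,080 kg; Δv = 294×9.81×ln(3.768) = 2884.1×1.3266 ≈ 3826 m/s.
Stage 2: m₀ = 4,270 kg, m_f = 4,270 − 2,980 = 1,290 kg; Δv = 254×9.81×ln(3.31) = 2491.7×1.1970 ≈ 2983 m/s.
Stage 3: m₀ = 1,049 kg, m_f = 1,049 − 771 = 278 kg; Δv = 314×9.81×ln(3.773) = 3080.3×1.3280 ≈ 4091 m/s.
Total Δv = 3826 + 2983 + 4091 = 10900 m/s.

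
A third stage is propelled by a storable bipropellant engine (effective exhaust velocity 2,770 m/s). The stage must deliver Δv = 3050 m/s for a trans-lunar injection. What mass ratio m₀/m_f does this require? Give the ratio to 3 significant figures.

mass ratio ≈ 3.01

From the ideal rocket equation, m₀/m_f = exp(Δv / v_e) = exp(3050 / 2770.0) = exp(1.1011) = 3.0074.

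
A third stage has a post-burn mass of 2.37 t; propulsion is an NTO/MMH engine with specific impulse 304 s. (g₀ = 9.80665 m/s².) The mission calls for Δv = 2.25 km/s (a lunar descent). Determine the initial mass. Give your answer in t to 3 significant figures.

v_e = Isp · g₀ = 304 × 9.80665 = 2981.2 m/s.
m₀/m_f = exp(Δv / v_e) = exp(2250 / 2981.2) = exp(0.7547) = 2.1270.
m₀ = m_f × 2.1270 = 2.37 × 2.1270 = 5.04099 t.

initial mass ≈ 5.04 t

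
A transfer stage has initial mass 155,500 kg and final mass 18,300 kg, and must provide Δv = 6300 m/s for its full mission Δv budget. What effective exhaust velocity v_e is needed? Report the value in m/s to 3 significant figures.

ln(m₀/m_f) = ln(155500/18300) = ln(8.497) = 2.1397.
By the Tsiolkovsky rocket equation, v_e = Δv / ln(m₀/m_f) = 6300 / 2.1397 = 2944.3 m/s.

v_e ≈ 2940 m/s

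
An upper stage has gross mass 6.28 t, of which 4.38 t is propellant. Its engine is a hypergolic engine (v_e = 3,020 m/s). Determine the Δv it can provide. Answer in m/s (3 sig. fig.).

Δv ≈ 3610 m/s

m_f = m₀ − m_prop = 6.28 − 4.38 = 1.9 t.
Δv = v_e · ln(m₀/m_f) = 3020.0 × ln(3.305) = 3020.0 × 1.1955 ≈ 3610.5 m/s.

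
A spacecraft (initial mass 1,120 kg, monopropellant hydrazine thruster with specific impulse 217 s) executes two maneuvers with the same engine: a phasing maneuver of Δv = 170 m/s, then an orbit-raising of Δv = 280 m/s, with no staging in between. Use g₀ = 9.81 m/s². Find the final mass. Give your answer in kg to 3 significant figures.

final mass ≈ 907 kg

v_e = Isp · g₀ = 217 × 9.81 = 2128.8 m/s.
After the first burn: m = 1120 × exp(−170/2128.8) = 1120 × 0.92325 = 1,034.04 kg.
After the second burn: m = 1,034.04 × exp(−280/2128.8) = 1,034.04 × 0.87675 = 906.595 kg.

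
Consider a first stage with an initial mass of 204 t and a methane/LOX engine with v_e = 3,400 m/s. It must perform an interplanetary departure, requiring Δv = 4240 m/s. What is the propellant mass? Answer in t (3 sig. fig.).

m₀/m_f = exp(Δv / v_e) = exp(4240 / 3400.0) = exp(1.2471) = 3.4801.
m_f = 204 / 3.4801 = 58.619 t, so propellant = m₀ − m_f = 204 − 58.619 = 145.381 t.

propellant mass ≈ 145 t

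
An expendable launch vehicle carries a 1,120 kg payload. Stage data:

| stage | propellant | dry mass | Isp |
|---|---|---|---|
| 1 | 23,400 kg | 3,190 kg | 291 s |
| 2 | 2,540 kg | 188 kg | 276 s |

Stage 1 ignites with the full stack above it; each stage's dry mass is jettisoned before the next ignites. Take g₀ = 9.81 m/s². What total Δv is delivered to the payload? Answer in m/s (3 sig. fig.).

Ignition mass of stage 1 = 23,400+3,190 + 2,540+188 + 1,120 = 30,438 kg.
Stage 1: m₀ = 30,438 kg, m_f = 30,438 − 23,400 = 7,038 kg; Δv = 291×9.81×ln(4.325) = 2854.7×1.4644 ≈ 4180 m/s.
Stage 2: m₀ = 3,848 kg, m_f = 3,848 − 2,540 = 1,308 kg; Δv = 276×9.81×ln(2.942) = 2707.6×1.0791 ≈ 2922 m/s.
Total Δv = 4180 + 2922 = 7102 m/s.

Δv ≈ 7100 m/s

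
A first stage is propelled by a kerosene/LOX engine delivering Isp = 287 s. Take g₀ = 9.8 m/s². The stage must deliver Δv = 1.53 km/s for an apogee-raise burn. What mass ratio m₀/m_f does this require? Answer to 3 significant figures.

mass ratio ≈ 1.72

v_e = Isp · g₀ = 287 × 9.8 = 2812.6 m/s.
By the Tsiolkovsky rocket equation, m₀/m_f = exp(Δv / v_e) = exp(1530 / 2812.6) = exp(0.5440) = 1.7229.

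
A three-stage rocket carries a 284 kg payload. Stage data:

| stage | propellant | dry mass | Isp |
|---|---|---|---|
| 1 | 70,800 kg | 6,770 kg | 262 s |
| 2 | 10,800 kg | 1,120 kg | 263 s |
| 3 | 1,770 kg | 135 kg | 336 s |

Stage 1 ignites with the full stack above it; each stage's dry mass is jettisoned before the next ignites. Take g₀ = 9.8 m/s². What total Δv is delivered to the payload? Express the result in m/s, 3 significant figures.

Δv ≈ 13000 m/s

Ignition mass of stage 1 = 70,800+6,770 + 10,800+1,120 + 1,770+135 + 284 = 91,679 kg.
Stage 1: m₀ = 91,679 kg, m_f = 91,679 − 70,800 = 20,879 kg; Δv = 262×9.8×ln(4.391) = 2567.6×1.4795 ≈ 3799 m/s.
Stage 2: m₀ = 14,109 kg, m_f = 14,109 − 10,800 = 3,309 kg; Δv = 263×9.8×ln(4.264) = 2577.4×1.4502 ≈ 3738 m/s.
Stage 3: m₀ = 2,189 kg, m_f = 2,189 − 1,770 = 419 kg; Δv = 336×9.8×ln(5.224) = 3292.8×1.6533 ≈ 5444 m/s.
Total Δv = 3799 + 3738 + 5444 = 12981 m/s.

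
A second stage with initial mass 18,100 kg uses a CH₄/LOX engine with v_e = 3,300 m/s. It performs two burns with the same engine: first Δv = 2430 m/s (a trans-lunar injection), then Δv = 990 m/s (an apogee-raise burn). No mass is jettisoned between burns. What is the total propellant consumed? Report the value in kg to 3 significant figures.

After the first burn: m = 18100 × exp(−2430/3300.0) = 18100 × 0.47885 = 8,667.19 kg.
After the second burn: m = 8,667.19 × exp(−990/3300.0) = 8,667.19 × 0.74082 = 6,420.83 kg.
Total propellant = m₀ − m_final = 18100 − 6,420.83 = 11,679.17 kg.

total propellant consumed ≈ 11700 kg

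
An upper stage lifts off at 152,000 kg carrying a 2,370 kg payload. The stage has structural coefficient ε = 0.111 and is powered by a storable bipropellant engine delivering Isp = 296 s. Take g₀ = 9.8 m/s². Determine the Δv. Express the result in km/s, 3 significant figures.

Stage wet mass = m₀ − payload = 152,000 − 2,370 = 149,630 kg.
Stage dry mass = ε × stage wet mass = 0.111 × 149,630 = 16,608.9 kg.
Burnout mass m_f = stage dry + payload = 16,608.9 + 2,370 = 18,978.9 kg.
v_e = Isp · g₀ = 296 × 9.8 = 2900.8 m/s.
Δv = v_e · ln(152,000/18,978.9) = 2900.8 × ln(8.009) = 2900.8 × 2.0806 ≈ 6035 m/s.

Δv ≈ 6.04 km/s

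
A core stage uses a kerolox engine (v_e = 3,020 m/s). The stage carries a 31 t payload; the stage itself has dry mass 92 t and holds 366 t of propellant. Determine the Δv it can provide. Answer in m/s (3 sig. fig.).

Δv ≈ 4170 m/s

m₀ = payload + dry + propellant = 31 + 92 + 366 = 489 t.
m_f = payload + dry = 31 + 92 = 123 t.
By the Tsiolkovsky rocket equation, Δv = v_e · ln(m₀/m_f) = 3020.0 × ln(3.976) = 3020.0 × 1.3802 ≈ 4168.1 m/s.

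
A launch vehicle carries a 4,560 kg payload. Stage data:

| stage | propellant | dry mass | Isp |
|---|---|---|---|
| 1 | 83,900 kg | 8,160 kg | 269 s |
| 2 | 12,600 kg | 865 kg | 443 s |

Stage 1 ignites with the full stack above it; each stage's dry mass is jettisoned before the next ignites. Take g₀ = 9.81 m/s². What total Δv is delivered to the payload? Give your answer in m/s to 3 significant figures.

Δv ≈ 9010 m/s

Ignition mass of stage 1 = 83,900+8,160 + 12,600+865 + 4,560 = 110,085 kg.
Stage 1: m₀ = 110,085 kg, m_f = 110,085 − 83,900 = 26,185 kg; Δv = 269×9.81×ln(4.204) = 2638.9×1.4361 ≈ 3790 m/s.
Stage 2: m₀ = 18,025 kg, m_f = 18,025 − 12,600 = 5,425 kg; Δv = 443×9.81×ln(3.323) = 4345.8×1.2007 ≈ 5218 m/s.
Total Δv = 3790 + 5218 = 9008 m/s.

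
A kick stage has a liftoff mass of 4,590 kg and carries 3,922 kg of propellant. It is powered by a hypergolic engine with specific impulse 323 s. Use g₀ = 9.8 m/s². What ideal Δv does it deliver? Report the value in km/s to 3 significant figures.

Δv ≈ 6.10 km/s

v_e = Isp · g₀ = 323 × 9.8 = 3165.4 m/s.
m_f = m₀ − m_prop = 4,590 − 3,922 = 668 kg.
By the Tsiolkovsky rocket equation, Δv = v_e · ln(m₀/m_f) = 3165.4 × ln(6.871) = 3165.4 × 1.9273 ≈ 6100.8 m/s.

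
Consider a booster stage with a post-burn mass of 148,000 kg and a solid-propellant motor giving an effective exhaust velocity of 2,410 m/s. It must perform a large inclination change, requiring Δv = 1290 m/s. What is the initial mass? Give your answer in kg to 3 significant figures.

Using Δv = v_e ln(m₀/m_f): m₀/m_f = exp(Δv / v_e) = exp(1290 / 2410.0) = exp(0.5353) = 1.7079.
m₀ = m_f × 1.7079 = 148,000 × 1.7079 = 252,769 kg.

initial mass ≈ 253000 kg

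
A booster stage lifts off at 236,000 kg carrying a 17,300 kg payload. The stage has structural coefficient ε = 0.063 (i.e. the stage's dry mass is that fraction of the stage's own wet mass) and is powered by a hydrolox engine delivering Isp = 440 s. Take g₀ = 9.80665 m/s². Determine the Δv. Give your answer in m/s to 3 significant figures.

Δv ≈ 8750 m/s

Stage wet mass = m₀ − payload = 236,000 − 17,300 = 218,700 kg.
Stage dry mass = ε × stage wet mass = 0.063 × 218,700 = 13,778.1 kg.
Burnout mass m_f = stage dry + payload = 13,778.1 + 17,300 = 31,078.1 kg.
v_e = Isp · g₀ = 440 × 9.80665 = 4314.9 m/s.
Δv = v_e · ln(236,000/31,078.1) = 4314.9 × ln(7.594) = 4314.9 × 2.0273 ≈ 8748 m/s.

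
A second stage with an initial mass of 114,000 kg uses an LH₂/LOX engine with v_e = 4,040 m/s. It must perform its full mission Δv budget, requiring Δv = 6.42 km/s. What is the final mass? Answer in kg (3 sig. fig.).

final mass ≈ 23300 kg

m₀/m_f = exp(Δv / v_e) = exp(6420 / 4040.0) = exp(1.5891) = 4.8994.
m_f = m₀ / 4.8994 = 114,000 / 4.8994 = 23,268.2 kg.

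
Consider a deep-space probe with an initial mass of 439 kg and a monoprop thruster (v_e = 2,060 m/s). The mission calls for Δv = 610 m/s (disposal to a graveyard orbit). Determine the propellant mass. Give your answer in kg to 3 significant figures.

From the ideal rocket equation, m₀/m_f = exp(Δv / v_e) = exp(610 / 2060.0) = exp(0.2961) = 1.3446.
m_f = 439 / 1.3446 = 326.491 kg, so propellant = m₀ − m_f = 439 − 326.491 = 112.509 kg.

propellant mass ≈ 113 kg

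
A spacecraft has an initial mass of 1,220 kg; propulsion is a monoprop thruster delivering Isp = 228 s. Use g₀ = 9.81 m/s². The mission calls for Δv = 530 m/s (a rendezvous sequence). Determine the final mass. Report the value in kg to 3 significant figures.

v_e = Isp · g₀ = 228 × 9.81 = 2236.7 m/s.
m₀/m_f = exp(Δv / v_e) = exp(530 / 2236.7) = exp(0.2370) = 1.2674.
m_f = m₀ / 1.2674 = 1,220 / 1.2674 = 962.601 kg.

final mass ≈ 963 kg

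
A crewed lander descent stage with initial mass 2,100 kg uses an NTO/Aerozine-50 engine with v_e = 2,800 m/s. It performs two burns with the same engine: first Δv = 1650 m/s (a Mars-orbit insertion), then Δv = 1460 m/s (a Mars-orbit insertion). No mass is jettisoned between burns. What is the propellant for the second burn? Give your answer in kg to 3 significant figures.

After the first burn: m = 2100 × exp(−1650/2800.0) = 2100 × 0.55472 = 1,164.91 kg.
After the second burn: m = 1,164.91 × exp(−1460/2800.0) = 1,164.91 × 0.59367 = 691.572 kg.
Second-burn propellant = 1,164.91 − 691.572 = 473.338 kg.

propellant for the second burn ≈ 473 kg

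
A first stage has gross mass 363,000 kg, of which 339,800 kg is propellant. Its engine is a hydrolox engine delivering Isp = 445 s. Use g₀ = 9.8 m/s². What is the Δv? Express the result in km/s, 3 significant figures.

Δv ≈ 12.0 km/s

v_e = Isp · g₀ = 445 × 9.8 = 4361.0 m/s.
m_f = m₀ − m_prop = 363,000 − 339,800 = 23,200 kg.
Δv = v_e · ln(m₀/m_f) = 4361.0 × ln(15.65) = 4361.0 × 2.7503 ≈ 11993.8 m/s.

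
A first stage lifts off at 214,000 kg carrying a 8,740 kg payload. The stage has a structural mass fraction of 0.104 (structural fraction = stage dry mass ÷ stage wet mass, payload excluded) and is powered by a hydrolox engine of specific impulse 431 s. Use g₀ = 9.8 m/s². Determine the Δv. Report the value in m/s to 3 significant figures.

Δv ≈ 8290 m/s

Stage wet mass = m₀ − payload = 214,000 − 8,740 = 205,260 kg.
Stage dry mass = ε × stage wet mass = 0.104 × 205,260 = 21,347 kg.
Burnout mass m_f = stage dry + payload = 21,347 + 8,740 = 30,087 kg.
v_e = Isp · g₀ = 431 × 9.8 = 4223.8 m/s.
By the Tsiolkovsky rocket equation, Δv = v_e · ln(214,000/30,087) = 4223.8 × ln(7.113) = 4223.8 × 1.9619 ≈ 8287 m/s.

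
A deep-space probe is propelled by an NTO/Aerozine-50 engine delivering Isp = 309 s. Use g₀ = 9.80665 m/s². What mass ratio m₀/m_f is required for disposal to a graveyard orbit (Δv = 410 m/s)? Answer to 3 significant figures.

v_e = Isp · g₀ = 309 × 9.80665 = 3030.3 m/s.
Rocket equation: m₀/m_f = exp(Δv / v_e) = exp(410 / 3030.3) = exp(0.1353) = 1.1449.

mass ratio ≈ 1.14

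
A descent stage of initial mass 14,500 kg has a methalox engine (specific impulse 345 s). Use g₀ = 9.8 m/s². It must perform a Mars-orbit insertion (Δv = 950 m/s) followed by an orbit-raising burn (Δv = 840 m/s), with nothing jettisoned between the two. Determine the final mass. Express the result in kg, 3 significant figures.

final mass ≈ 8540 kg

v_e = Isp · g₀ = 345 × 9.8 = 3381.0 m/s.
After the first burn: m = 14500 × exp(−950/3381.0) = 14500 × 0.75504 = 10,948.1 kg.
After the second burn: m = 10,948.1 × exp(−840/3381.0) = 10,948.1 × 0.78001 = 8,539.63 kg.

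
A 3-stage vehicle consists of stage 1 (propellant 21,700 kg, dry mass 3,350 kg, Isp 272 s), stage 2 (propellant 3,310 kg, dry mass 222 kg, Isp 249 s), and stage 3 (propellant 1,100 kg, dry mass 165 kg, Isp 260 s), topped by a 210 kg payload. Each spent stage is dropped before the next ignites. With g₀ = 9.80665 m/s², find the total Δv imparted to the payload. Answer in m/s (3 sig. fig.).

Ignition mass of stage 1 = 21,700+3,350 + 3,310+222 + 1,100+165 + 210 = 30,057 kg.
Stage 1: m₀ = 30,057 kg, m_f = 30,057 − 21,700 = 8,357 kg; Δv = 272×9.80665×ln(3.597) = 2667.4×1.2800 ≈ 3414 m/s.
Stage 2: m₀ = 5,007 kg, m_f = 5,007 − 3,310 = 1,697 kg; Δv = 249×9.80665×ln(2.951) = 2441.9×1.0820 ≈ 2642 m/s.
Stage 3: m₀ = 1,475 kg, m_f = 1,475 − 1,100 = 375 kg; Δv = 260×9.80665×ln(3.933) = 2549.7×1.3695 ≈ 3492 m/s.
Total Δv = 3414 + 2642 + 3492 = 9548 m/s.

Δv ≈ 9550 m/s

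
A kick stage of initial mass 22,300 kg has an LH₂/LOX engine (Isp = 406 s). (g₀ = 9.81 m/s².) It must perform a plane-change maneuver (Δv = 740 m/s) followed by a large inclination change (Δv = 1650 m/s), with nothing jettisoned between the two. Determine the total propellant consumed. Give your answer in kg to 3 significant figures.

total propellant consumed ≈ 10100 kg

v_e = Isp · g₀ = 406 × 9.81 = 3982.9 m/s.
After the first burn: m = 22300 × exp(−740/3982.9) = 22300 × 0.83044 = 18,518.8 kg.
After the second burn: m = 18,518.8 × exp(−1650/3982.9) = 18,518.8 × 0.66082 = 12,237.6 kg.
Total propellant = m₀ − m_final = 22300 − 12,237.6 = 10,062.4 kg.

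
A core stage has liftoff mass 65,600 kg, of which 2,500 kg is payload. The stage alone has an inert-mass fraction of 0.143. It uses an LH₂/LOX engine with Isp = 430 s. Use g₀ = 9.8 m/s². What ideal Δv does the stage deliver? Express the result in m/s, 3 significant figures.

Δv ≈ 7330 m/s

Stage wet mass = m₀ − payload = 65,600 − 2,500 = 63,100 kg.
Stage dry mass = ε × stage wet mass = 0.143 × 63,100 = 9,023.3 kg.
Burnout mass m_f = stage dry + payload = 9,023.3 + 2,500 = 11,523.3 kg.
v_e = Isp · g₀ = 430 × 9.8 = 4214.0 m/s.
By the Tsiolkovsky rocket equation, Δv = v_e · ln(65,600/11,523.3) = 4214.0 × ln(5.693) = 4214.0 × 1.7392 ≈ 7329 m/s.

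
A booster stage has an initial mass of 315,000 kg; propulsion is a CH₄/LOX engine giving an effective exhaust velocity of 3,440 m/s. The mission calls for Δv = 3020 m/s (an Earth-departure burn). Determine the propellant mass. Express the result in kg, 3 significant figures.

m₀/m_f = exp(Δv / v_e) = exp(3020 / 3440.0) = exp(0.8779) = 2.4059.
m_f = 315,000 / 2.4059 = 130,928 kg, so propellant = m₀ − m_f = 315,000 − 130,928 = 184,072 kg.

propellant mass ≈ 184000 kg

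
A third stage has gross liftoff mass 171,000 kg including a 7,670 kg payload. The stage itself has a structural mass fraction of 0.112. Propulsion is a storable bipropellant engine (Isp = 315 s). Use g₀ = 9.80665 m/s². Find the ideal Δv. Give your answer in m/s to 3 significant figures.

Δv ≈ 5820 m/s

Stage wet mass = m₀ − payload = 171,000 − 7,670 = 163,330 kg.
Stage dry mass = ε × stage wet mass = 0.112 × 163,330 = 18,293 kg.
Burnout mass m_f = stage dry + payload = 18,293 + 7,670 = 25,963 kg.
v_e = Isp · g₀ = 315 × 9.80665 = 3089.1 m/s.
Rocket equation: Δv = v_e · ln(171,000/25,963) = 3089.1 × ln(6.586) = 3089.1 × 1.8850 ≈ 5823 m/s.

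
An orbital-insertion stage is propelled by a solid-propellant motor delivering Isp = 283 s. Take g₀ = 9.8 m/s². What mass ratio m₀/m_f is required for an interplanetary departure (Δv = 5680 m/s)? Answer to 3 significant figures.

v_e = Isp · g₀ = 283 × 9.8 = 2773.4 m/s.
m₀/m_f = exp(Δv / v_e) = exp(5680 / 2773.4) = exp(2.0480) = 7.7526.

mass ratio ≈ 7.75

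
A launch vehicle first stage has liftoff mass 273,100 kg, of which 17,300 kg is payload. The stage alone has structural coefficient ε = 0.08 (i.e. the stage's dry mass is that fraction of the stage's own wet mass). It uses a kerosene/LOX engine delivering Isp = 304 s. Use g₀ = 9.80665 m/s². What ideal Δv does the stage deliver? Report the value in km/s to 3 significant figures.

Δv ≈ 5.90 km/s

Stage wet mass = m₀ − payload = 273,100 − 17,300 = 255,800 kg.
Stage dry mass = ε × stage wet mass = 0.08 × 255,800 = 20,464 kg.
Burnout mass m_f = stage dry + payload = 20,464 + 17,300 = 37,764 kg.
v_e = Isp · g₀ = 304 × 9.80665 = 2981.2 m/s.
From the ideal rocket equation, Δv = v_e · ln(273,100/37,764) = 2981.2 × ln(7.232) = 2981.2 × 1.9785 ≈ 5898 m/s.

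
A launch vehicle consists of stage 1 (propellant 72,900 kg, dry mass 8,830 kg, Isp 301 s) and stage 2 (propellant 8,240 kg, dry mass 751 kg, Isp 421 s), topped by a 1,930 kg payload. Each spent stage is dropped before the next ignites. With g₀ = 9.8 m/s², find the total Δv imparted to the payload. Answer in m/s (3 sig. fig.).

Δv ≈ 10400 m/s

Ignition mass of stage 1 = 72,900+8,830 + 8,240+751 + 1,930 = 92,651 kg.
Stage 1: m₀ = 92,651 kg, m_f = 92,651 − 72,900 = 19,751 kg; Δv = 301×9.8×ln(4.691) = 2949.8×1.5456 ≈ 4559 m/s.
Stage 2: m₀ = 10,921 kg, m_f = 10,921 − 8,240 = 2,681 kg; Δv = 421×9.8×ln(4.073) = 4125.8×1.4045 ≈ 5795 m/s.
Total Δv = 4559 + 5795 = 10354 m/s.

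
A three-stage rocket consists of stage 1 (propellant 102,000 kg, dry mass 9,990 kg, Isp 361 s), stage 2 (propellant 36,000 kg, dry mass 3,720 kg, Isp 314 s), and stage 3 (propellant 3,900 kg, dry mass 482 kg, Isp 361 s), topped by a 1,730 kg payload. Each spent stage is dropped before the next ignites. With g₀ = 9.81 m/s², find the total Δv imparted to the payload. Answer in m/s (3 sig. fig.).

Δv ≈ 12000 m/s

Ignition mass of stage 1 = 102,000+9,990 + 36,000+3,720 + 3,900+482 + 1,730 = 157,822 kg.
Stage 1: m₀ = 157,822 kg, m_f = 157,822 − 102,000 = 55,822 kg; Δv = 361×9.81×ln(2.827) = 3541.4×1.0393 ≈ 3681 m/s.
Stage 2: m₀ = 45,832 kg, m_f = 45,832 − 36,000 = 9,832 kg; Δv = 314×9.81×ln(4.662) = 3080.3×1.5393 ≈ 4742 m/s.
Stage 3: m₀ = 6,112 kg, m_f = 6,112 − 3,900 = 2,212 kg; Δv = 361×9.81×ln(2.763) = 3541.4×1.0164 ≈ 3599 m/s.
Total Δv = 3681 + 4742 + 3599 = 12022 m/s.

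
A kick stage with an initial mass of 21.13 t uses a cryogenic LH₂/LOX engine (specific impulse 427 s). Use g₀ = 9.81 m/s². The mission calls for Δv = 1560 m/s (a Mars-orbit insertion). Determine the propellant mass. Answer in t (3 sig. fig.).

propellant mass ≈ 6.57 t

v_e = Isp · g₀ = 427 × 9.81 = 4188.9 m/s.
m₀/m_f = exp(Δv / v_e) = exp(1560 / 4188.9) = exp(0.3724) = 1.4512.
m_f = 21.13 / 1.4512 = 14.5604 t, so propellant = m₀ − m_f = 21.13 − 14.5604 = 6.5696 t.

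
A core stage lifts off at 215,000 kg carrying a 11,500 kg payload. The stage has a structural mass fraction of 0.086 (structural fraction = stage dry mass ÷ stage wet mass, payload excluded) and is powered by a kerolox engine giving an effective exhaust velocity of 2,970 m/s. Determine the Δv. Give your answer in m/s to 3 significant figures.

Δv ≈ 5950 m/s

Stage wet mass = m₀ − payload = 215,000 − 11,500 = 203,500 kg.
Stage dry mass = ε × stage wet mass = 0.086 × 203,500 = 17,501 kg.
Burnout mass m_f = stage dry + payload = 17,501 + 11,500 = 29,001 kg.
Δv = v_e · ln(215,000/29,001) = 2970.0 × ln(7.414) = 2970.0 × 2.0033 ≈ 5950 m/s.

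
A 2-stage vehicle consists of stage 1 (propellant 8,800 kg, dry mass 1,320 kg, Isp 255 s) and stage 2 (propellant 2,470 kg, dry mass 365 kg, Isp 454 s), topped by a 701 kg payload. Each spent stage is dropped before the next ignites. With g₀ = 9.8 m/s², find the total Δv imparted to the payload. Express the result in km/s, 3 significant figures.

Δv ≈ 7.92 km/s

Ignition mass of stage 1 = 8,800+1,320 + 2,470+365 + 701 = 13,656 kg.
Stage 1: m₀ = 13,656 kg, m_f = 13,656 − 8,800 = 4,856 kg; Δv = 255×9.8×ln(2.812) = 2499.0×1.0340 ≈ 2584 m/s.
Stage 2: m₀ = 3,536 kg, m_f = 3,536 − 2,470 = 1,066 kg; Δv = 454×9.8×ln(3.317) = 4449.2×1.1991 ≈ 5335 m/s.
Total Δv = 2584 + 5335 = 7919 m/s.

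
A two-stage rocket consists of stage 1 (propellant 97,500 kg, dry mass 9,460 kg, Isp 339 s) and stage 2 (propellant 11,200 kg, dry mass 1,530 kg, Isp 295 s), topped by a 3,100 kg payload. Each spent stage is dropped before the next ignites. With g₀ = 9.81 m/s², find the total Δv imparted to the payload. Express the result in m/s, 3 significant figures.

Ignition mass of stage 1 = 97,500+9,460 + 11,200+1,530 + 3,100 = 122,790 kg.
Stage 1: m₀ = 122,790 kg, m_f = 122,790 − 97,500 = 25,290 kg; Δv = 339×9.81×ln(4.855) = 3325.6×1.5801 ≈ 5255 m/s.
Stage 2: m₀ = 15,830 kg, m_f = 15,830 − 11,200 = 4,630 kg; Δv = 295×9.81×ln(3.419) = 2894.0×1.2294 ≈ 3558 m/s.
Total Δv = 5255 + 3558 = 8813 m/s.

Δv ≈ 8810 m/s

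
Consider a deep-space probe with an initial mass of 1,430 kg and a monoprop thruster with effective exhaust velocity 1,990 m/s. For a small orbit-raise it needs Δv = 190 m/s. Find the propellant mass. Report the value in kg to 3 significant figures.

propellant mass ≈ 130 kg

Using Δv = v_e ln(m₀/m_f): m₀/m_f = exp(Δv / v_e) = exp(190 / 1990.0) = exp(0.0955) = 1.1002.
m_f = 1,430 / 1.1002 = 1,299.76 kg, so propellant = m₀ − m_f = 1,430 − 1,299.76 = 130.24 kg.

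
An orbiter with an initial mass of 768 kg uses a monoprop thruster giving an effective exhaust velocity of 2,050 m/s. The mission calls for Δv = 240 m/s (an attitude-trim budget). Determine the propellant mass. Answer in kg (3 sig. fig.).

propellant mass ≈ 84.8 kg

By the Tsiolkovsky rocket equation, m₀/m_f = exp(Δv / v_e) = exp(240 / 2050.0) = exp(0.1171) = 1.1242.
m_f = 768 / 1.1242 = 683.152 kg, so propellant = m₀ − m_f = 768 − 683.152 = 84.848 kg.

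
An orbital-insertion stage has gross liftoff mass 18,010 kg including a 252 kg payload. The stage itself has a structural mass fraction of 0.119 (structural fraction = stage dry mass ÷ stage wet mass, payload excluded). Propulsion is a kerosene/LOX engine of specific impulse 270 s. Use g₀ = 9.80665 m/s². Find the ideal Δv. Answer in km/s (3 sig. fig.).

Stage wet mass = m₀ − payload = 18,010 − 252 = 17,758 kg.
Stage dry mass = ε × stage wet mass = 0.119 × 17,758 = 2,113.2 kg.
Burnout mass m_f = stage dry + payload = 2,113.2 + 252 = 2,365.2 kg.
v_e = Isp · g₀ = 270 × 9.80665 = 2647.8 m/s.
By the Tsiolkovsky rocket equation, Δv = v_e · ln(18,010/2,365.2) = 2647.8 × ln(7.615) = 2647.8 × 2.0301 ≈ 5375 m/s.

Δv ≈ 5.38 km/s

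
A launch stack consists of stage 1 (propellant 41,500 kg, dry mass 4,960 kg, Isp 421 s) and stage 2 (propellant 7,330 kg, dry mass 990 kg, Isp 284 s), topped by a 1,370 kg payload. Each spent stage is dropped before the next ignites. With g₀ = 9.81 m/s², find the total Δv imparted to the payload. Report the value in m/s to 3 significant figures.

Δv ≈ 9480 m/s

Ignition mass of stage 1 = 41,500+4,960 + 7,330+990 + 1,370 = 56,150 kg.
Stage 1: m₀ = 56,150 kg, m_f = 56,150 − 41,500 = 14,650 kg; Δv = 421×9.81×ln(3.833) = 4130.0×1.3436 ≈ 5549 m/s.
Stage 2: m₀ = 9,690 kg, m_f = 9,690 − 7,330 = 2,360 kg; Δv = 284×9.81×ln(4.106) = 2786.0×1.4124 ≈ 3935 m/s.
Total Δv = 5549 + 3935 = 9484 m/s.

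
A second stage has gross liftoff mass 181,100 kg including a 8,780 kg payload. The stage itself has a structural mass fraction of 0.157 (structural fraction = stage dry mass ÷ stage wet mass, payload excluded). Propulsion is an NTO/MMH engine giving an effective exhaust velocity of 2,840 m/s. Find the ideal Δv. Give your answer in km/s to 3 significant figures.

Δv ≈ 4.60 km/s

Stage wet mass = m₀ − payload = 181,100 − 8,780 = 172,320 kg.
Stage dry mass = ε × stage wet mass = 0.157 × 172,320 = 27,054.2 kg.
Burnout mass m_f = stage dry + payload = 27,054.2 + 8,780 = 35,834.2 kg.
Δv = v_e · ln(181,100/35,834.2) = 2840.0 × ln(5.054) = 2840.0 × 1.6201 ≈ 4601 m/s.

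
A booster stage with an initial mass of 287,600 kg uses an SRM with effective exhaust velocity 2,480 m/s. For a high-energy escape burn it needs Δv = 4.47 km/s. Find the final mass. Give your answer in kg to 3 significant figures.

Using Δv = v_e ln(m₀/m_f): m₀/m_f = exp(Δv / v_e) = exp(4470 / 2480.0) = exp(1.8024) = 6.0643.
m_f = m₀ / 6.0643 = 287,600 / 6.0643 = 47,425.1 kg.

final mass ≈ 47400 kg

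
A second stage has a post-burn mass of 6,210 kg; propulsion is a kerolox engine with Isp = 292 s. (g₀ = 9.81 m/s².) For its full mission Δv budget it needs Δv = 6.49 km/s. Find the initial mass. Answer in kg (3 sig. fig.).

v_e = Isp · g₀ = 292 × 9.81 = 2864.5 m/s.
m₀/m_f = exp(Δv / v_e) = exp(6490 / 2864.5) = exp(2.2657) = 9.6374.
m₀ = m_f × 9.6374 = 6,210 × 9.6374 = 59,848.3 kg.

initial mass ≈ 59800 kg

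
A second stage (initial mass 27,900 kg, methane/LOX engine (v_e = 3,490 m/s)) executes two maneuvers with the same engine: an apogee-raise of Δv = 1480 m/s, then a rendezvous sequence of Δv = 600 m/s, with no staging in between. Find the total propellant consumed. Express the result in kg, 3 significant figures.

total propellant consumed ≈ 12500 kg

After the first burn: m = 27900 × exp(−1480/3490.0) = 27900 × 0.65438 = 18,257.2 kg.
After the second burn: m = 18,257.2 × exp(−600/3490.0) = 18,257.2 × 0.84205 = 15,373.5 kg.
Total propellant = m₀ − m_final = 27900 − 15,373.5 = 12,526.5 kg.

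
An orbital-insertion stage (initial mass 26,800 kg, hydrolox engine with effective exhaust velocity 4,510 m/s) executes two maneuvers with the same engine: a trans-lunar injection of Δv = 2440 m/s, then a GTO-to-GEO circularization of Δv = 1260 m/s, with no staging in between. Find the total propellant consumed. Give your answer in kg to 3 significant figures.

total propellant consumed ≈ 15000 kg

After the first burn: m = 26800 × exp(−2440/4510.0) = 26800 × 0.58215 = 15,601.6 kg.
After the second burn: m = 15,601.6 × exp(−1260/4510.0) = 15,601.6 × 0.75625 = 11,798.7 kg.
Total propellant = m₀ − m_final = 26800 − 11,798.7 = 15,001.3 kg.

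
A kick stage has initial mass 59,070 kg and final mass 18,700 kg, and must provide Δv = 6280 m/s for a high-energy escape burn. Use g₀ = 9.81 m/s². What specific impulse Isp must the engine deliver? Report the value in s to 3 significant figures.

Isp ≈ 557 s

ln(m₀/m_f) = ln(59070/18700) = ln(3.159) = 1.1502.
Using Δv = v_e ln(m₀/m_f): v_e = Δv / ln(m₀/m_f) = 6280 / 1.1502 = 5459.9 m/s.
Isp = v_e / g₀ = 5459.9 / 9.81 = 556.6 s.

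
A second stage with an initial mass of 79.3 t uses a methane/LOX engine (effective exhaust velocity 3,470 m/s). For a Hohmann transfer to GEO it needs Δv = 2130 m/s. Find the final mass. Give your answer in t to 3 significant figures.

From the ideal rocket equation, m₀/m_f = exp(Δv / v_e) = exp(2130 / 3470.0) = exp(0.6138) = 1.8475.
m_f = m₀ / 1.8475 = 79.3 / 1.8475 = 42.9229 t.

final mass ≈ 42.9 t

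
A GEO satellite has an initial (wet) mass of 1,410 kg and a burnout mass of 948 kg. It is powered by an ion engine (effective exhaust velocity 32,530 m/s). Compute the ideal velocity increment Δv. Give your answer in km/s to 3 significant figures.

Rocket equation: Δv = v_e · ln(m₀/m_f) = 32530.0 × ln(1.487) = 32530.0 × 0.3970 ≈ 12914.1 m/s.

Δv ≈ 12.9 km/s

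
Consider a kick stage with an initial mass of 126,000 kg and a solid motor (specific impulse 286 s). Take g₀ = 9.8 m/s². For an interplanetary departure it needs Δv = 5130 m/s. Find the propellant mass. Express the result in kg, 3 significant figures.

v_e = Isp · g₀ = 286 × 9.8 = 2802.8 m/s.
m₀/m_f = exp(Δv / v_e) = exp(5130 / 2802.8) = exp(1.8303) = 6.2358.
m_f = 126,000 / 6.2358 = 20,205.9 kg, so propellant = m₀ − m_f = 126,000 − 20,205.9 = 105,794.1 kg.

propellant mass ≈ 106000 kg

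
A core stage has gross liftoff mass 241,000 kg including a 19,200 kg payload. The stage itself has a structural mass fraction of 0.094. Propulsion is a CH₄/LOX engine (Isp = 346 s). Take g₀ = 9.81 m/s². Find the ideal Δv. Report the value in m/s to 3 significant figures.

Δv ≈ 6090 m/s

Stage wet mass = m₀ − payload = 241,000 − 19,200 = 221,800 kg.
Stage dry mass = ε × stage wet mass = 0.094 × 221,800 = 20,849.2 kg.
Burnout mass m_f = stage dry + payload = 20,849.2 + 19,200 = 40,049.2 kg.
v_e = Isp · g₀ = 346 × 9.81 = 3394.3 m/s.
Rocket equation: Δv = v_e · ln(241,000/40,049.2) = 3394.3 × ln(6.018) = 3394.3 × 1.7947 ≈ 6092 m/s.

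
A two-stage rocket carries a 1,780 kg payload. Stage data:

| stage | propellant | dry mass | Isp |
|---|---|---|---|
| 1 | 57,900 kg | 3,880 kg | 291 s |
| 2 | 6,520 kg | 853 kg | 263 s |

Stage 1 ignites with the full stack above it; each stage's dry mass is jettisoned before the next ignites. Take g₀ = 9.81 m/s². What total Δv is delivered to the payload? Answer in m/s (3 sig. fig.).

Ignition mass of stage 1 = 57,900+3,880 + 6,520+853 + 1,780 = 70,933 kg.
Stage 1: m₀ = 70,933 kg, m_f = 70,933 − 57,900 = 13,033 kg; Δv = 291×9.81×ln(5.443) = 2854.7×1.6943 ≈ 4837 m/s.
Stage 2: m₀ = 9,153 kg, m_f = 9,153 − 6,520 = 2,633 kg; Δv = 263×9.81×ln(3.476) = 2580.0×1.2460 ≈ 3215 m/s.
Total Δv = 4837 + 3215 = 8052 m/s.

Δv ≈ 8050 m/s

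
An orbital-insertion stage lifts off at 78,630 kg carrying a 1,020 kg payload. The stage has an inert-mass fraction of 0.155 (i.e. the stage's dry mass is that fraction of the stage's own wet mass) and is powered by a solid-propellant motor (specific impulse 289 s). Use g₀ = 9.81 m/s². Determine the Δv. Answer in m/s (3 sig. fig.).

Δv ≈ 5090 m/s

Stage wet mass = m₀ − payload = 78,630 − 1,020 = 77,610 kg.
Stage dry mass = ε × stage wet mass = 0.155 × 77,610 = 12,029.6 kg.
Burnout mass m_f = stage dry + payload = 12,029.6 + 1,020 = 13,049.6 kg.
v_e = Isp · g₀ = 289 × 9.81 = 2835.1 m/s.
From the ideal rocket equation, Δv = v_e · ln(78,630/13,049.6) = 2835.1 × ln(6.025) = 2835.1 × 1.7960 ≈ 5092 m/s.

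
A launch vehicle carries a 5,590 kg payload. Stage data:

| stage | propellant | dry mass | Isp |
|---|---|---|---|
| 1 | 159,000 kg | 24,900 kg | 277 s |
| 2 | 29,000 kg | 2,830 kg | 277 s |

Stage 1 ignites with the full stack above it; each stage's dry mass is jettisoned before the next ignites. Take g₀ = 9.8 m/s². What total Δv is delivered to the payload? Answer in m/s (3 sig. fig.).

Δv ≈ 7490 m/s

Ignition mass of stage 1 = 159,000+24,900 + 29,000+2,830 + 5,590 = 221,320 kg.
Stage 1: m₀ = 221,320 kg, m_f = 221,320 − 159,000 = 62,320 kg; Δv = 277×9.8×ln(3.551) = 2714.6×1.2673 ≈ 3440 m/s.
Stage 2: m₀ = 37,420 kg, m_f = 37,420 − 29,000 = 8,420 kg; Δv = 277×9.8×ln(4.444) = 2714.6×1.4916 ≈ 4049 m/s.
Total Δv = 3440 + 4049 = 7489 m/s.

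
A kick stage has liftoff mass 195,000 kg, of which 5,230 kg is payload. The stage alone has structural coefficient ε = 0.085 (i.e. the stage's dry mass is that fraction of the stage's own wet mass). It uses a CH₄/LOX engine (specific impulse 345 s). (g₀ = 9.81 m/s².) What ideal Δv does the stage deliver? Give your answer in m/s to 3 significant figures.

Stage wet mass = m₀ − payload = 195,000 − 5,230 = 189,770 kg.
Stage dry mass = ε × stage wet mass = 0.085 × 189,770 = 16,130.5 kg.
Burnout mass m_f = stage dry + payload = 16,130.5 + 5,230 = 21,360.5 kg.
v_e = Isp · g₀ = 345 × 9.81 = 3384.5 m/s.
From the ideal rocket equation, Δv = v_e · ln(195,000/21,360.5) = 3384.5 × ln(9.129) = 3384.5 × 2.2115 ≈ 7485 m/s.

Δv ≈ 7480 m/s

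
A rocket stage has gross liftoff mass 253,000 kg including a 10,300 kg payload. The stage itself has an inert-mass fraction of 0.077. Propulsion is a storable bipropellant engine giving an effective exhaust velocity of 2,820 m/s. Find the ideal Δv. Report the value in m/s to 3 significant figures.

Stage wet mass = m₀ − payload = 253,000 − 10,300 = 242,700 kg.
Stage dry mass = ε × stage wet mass = 0.077 × 242,700 = 18,687.9 kg.
Burnout mass m_f = stage dry + payload = 18,687.9 + 10,300 = 28,987.9 kg.
Using Δv = v_e ln(m₀/m_f): Δv = v_e · ln(253,000/28,987.9) = 2820.0 × ln(8.728) = 2820.0 × 2.1665 ≈ 6110 m/s.

Δv ≈ 6110 m/s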